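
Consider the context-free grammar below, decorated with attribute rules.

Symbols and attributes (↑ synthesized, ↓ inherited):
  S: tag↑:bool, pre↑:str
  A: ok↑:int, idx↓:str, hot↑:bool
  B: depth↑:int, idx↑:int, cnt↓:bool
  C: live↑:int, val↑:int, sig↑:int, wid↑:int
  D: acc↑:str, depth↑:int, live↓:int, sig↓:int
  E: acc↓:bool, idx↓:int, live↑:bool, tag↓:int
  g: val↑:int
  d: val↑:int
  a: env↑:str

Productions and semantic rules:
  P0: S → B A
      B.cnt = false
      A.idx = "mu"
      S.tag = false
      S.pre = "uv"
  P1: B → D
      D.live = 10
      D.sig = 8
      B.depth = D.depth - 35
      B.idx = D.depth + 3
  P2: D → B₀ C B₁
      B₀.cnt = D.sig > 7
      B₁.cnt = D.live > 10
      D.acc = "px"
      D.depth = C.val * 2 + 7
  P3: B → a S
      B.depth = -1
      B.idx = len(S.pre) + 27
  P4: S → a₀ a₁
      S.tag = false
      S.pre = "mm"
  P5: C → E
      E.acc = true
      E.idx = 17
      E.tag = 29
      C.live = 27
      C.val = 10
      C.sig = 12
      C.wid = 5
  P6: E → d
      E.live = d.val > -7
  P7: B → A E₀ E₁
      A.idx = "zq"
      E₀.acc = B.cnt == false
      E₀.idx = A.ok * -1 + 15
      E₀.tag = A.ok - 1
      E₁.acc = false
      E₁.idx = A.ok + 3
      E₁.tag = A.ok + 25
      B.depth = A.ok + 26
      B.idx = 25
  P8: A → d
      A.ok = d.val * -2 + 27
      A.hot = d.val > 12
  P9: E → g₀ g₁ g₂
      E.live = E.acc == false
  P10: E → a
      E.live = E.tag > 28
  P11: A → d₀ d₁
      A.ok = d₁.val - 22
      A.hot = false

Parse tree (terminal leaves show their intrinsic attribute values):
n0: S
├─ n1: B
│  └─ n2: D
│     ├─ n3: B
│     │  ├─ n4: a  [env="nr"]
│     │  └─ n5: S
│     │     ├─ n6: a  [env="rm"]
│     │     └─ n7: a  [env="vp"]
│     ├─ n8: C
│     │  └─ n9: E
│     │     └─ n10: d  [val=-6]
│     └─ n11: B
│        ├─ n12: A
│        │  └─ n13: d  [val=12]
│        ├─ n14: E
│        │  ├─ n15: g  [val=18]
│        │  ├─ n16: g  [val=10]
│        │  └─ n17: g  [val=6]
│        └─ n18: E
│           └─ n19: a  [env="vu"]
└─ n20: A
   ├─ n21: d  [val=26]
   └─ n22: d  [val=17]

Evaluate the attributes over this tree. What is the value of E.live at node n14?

false

1. n1.cnt = false  [false]
2. n2.live = 10  [10]
3. n2.sig = 8  [8]
4. n3.cnt = true  [D.sig > 7]
5. n4.env = "nr"  [terminal]
6. n6.env = "rm"  [terminal]
7. n7.env = "vp"  [terminal]
8. n5.tag = false  [false]
9. n5.pre = "mm"  ["mm"]
10. n3.depth = -1  [-1]
11. n3.idx = 29  [len(S.pre) + 27]
12. n9.acc = true  [true]
13. n9.idx = 17  [17]
14. n9.tag = 29  [29]
15. n10.val = -6  [terminal]
16. n9.live = true  [d.val > -7]
17. n8.live = 27  [27]
18. n8.val = 10  [10]
19. n8.sig = 12  [12]
20. n8.wid = 5  [5]
21. n11.cnt = false  [D.live > 10]
22. n12.idx = "zq"  ["zq"]
23. n13.val = 12  [terminal]
24. n12.ok = 3  [d.val * -2 + 27]
25. n12.hot = false  [d.val > 12]
26. n14.acc = true  [B.cnt == false]
27. n14.idx = 12  [A.ok * -1 + 15]
28. n14.tag = 2  [A.ok - 1]
29. n15.val = 18  [terminal]
30. n16.val = 10  [terminal]
31. n17.val = 6  [terminal]
32. n14.live = false  [E.acc == false]
33. n18.acc = false  [false]
34. n18.idx = 6  [A.ok + 3]
35. n18.tag = 28  [A.ok + 25]
36. n19.env = "vu"  [terminal]
37. n18.live = false  [E.tag > 28]
38. n11.depth = 29  [A.ok + 26]
39. n11.idx = 25  [25]
40. n2.acc = "px"  ["px"]
41. n2.depth = 27  [C.val * 2 + 7]
42. n1.depth = -8  [D.depth - 35]
43. n1.idx = 30  [D.depth + 3]
44. n20.idx = "mu"  ["mu"]
45. n21.val = 26  [terminal]
46. n22.val = 17  [terminal]
47. n20.ok = -5  [d₁.val - 22]
48. n20.hot = false  [false]
49. n0.tag = false  [false]
50. n0.pre = "uv"  ["uv"]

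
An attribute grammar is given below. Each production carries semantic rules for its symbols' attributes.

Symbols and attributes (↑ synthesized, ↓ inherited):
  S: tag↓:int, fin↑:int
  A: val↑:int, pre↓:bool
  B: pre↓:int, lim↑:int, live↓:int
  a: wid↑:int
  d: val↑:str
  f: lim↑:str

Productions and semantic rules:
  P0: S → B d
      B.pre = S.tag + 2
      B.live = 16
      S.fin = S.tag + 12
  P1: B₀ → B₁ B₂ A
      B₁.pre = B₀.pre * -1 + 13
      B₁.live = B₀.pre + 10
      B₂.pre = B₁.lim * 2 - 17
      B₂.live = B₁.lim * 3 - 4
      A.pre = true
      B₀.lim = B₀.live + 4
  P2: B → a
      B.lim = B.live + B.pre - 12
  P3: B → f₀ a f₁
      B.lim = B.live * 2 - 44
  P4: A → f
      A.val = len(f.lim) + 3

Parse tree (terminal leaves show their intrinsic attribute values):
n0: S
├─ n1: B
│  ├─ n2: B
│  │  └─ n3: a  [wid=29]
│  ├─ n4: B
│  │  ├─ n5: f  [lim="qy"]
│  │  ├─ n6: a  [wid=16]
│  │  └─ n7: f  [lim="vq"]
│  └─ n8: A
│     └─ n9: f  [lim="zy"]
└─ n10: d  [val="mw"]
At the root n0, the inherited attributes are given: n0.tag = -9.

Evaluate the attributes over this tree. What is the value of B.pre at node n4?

1. n0.tag = -9  [given at root]
2. n1.pre = -7  [S.tag + 2]
3. n1.live = 16  [16]
4. n2.pre = 20  [B₀.pre * -1 + 13]
5. n2.live = 3  [B₀.pre + 10]
6. n3.wid = 29  [terminal]
7. n2.lim = 11  [B.live + B.pre - 12]
8. n4.pre = 5  [B₁.lim * 2 - 17]
9. n4.live = 29  [B₁.lim * 3 - 4]
10. n5.lim = "qy"  [terminal]
11. n6.wid = 16  [terminal]
12. n7.lim = "vq"  [terminal]
13. n4.lim = 14  [B.live * 2 - 44]
14. n8.pre = true  [true]
15. n9.lim = "zy"  [terminal]
16. n8.val = 5  [len(f.lim) + 3]
17. n1.lim = 20  [B₀.live + 4]
18. n10.val = "mw"  [terminal]
19. n0.fin = 3  [S.tag + 12]

5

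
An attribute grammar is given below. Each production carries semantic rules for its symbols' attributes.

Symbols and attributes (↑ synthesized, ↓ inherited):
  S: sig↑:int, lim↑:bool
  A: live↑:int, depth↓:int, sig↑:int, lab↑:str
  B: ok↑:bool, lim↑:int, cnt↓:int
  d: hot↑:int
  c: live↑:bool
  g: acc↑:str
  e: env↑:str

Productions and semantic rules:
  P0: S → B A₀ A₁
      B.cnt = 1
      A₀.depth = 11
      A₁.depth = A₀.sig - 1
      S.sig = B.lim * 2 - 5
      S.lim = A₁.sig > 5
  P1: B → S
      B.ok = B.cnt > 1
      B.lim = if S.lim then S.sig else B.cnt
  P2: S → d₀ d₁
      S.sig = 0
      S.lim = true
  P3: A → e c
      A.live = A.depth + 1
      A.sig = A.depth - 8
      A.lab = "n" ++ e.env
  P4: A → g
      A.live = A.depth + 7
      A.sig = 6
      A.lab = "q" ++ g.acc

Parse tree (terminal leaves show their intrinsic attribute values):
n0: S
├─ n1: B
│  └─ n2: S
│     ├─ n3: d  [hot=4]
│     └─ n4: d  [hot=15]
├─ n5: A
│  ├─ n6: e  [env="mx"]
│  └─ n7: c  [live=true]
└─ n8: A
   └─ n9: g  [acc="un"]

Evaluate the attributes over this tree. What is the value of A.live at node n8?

9

1. n1.cnt = 1  [1]
2. n3.hot = 4  [terminal]
3. n4.hot = 15  [terminal]
4. n2.sig = 0  [0]
5. n2.lim = true  [true]
6. n1.ok = false  [B.cnt > 1]
7. n1.lim = 0  [if S.lim then S.sig else B.cnt]
8. n5.depth = 11  [11]
9. n6.env = "mx"  [terminal]
10. n7.live = true  [terminal]
11. n5.live = 12  [A.depth + 1]
12. n5.sig = 3  [A.depth - 8]
13. n5.lab = "nmx"  ["n" ++ e.env]
14. n8.depth = 2  [A₀.sig - 1]
15. n9.acc = "un"  [terminal]
16. n8.live = 9  [A.depth + 7]
17. n8.sig = 6  [6]
18. n8.lab = "qun"  ["q" ++ g.acc]
19. n0.sig = -5  [B.lim * 2 - 5]
20. n0.lim = true  [A₁.sig > 5]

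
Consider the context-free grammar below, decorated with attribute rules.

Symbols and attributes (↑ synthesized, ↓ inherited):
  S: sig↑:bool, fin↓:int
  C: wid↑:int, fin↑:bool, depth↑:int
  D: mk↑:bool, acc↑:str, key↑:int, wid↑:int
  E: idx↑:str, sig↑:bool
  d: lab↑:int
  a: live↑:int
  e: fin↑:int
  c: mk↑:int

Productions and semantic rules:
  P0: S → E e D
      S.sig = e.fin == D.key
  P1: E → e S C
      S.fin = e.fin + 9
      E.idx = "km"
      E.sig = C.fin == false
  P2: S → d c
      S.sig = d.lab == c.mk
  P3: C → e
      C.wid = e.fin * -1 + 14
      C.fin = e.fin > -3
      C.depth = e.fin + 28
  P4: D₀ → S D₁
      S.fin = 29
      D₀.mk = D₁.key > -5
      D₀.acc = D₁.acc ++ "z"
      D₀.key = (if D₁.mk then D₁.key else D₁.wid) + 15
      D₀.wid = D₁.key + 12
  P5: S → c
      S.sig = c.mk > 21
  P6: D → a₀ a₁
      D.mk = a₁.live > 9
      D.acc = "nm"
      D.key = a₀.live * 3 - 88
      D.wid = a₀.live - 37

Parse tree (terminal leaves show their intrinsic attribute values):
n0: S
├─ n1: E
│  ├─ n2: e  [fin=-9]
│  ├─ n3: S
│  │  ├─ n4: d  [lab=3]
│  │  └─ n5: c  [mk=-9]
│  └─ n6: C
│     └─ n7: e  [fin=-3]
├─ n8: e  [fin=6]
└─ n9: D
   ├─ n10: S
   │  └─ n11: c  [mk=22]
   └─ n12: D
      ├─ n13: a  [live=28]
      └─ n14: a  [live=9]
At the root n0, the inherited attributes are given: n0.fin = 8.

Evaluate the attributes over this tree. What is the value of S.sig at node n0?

true

1. n0.fin = 8  [given at root]
2. n2.fin = -9  [terminal]
3. n3.fin = 0  [e.fin + 9]
4. n4.lab = 3  [terminal]
5. n5.mk = -9  [terminal]
6. n3.sig = false  [d.lab == c.mk]
7. n7.fin = -3  [terminal]
8. n6.wid = 17  [e.fin * -1 + 14]
9. n6.fin = false  [e.fin > -3]
10. n6.depth = 25  [e.fin + 28]
11. n1.idx = "km"  ["km"]
12. n1.sig = true  [C.fin == false]
13. n8.fin = 6  [terminal]
14. n10.fin = 29  [29]
15. n11.mk = 22  [terminal]
16. n10.sig = true  [c.mk > 21]
17. n13.live = 28  [terminal]
18. n14.live = 9  [terminal]
19. n12.mk = false  [a₁.live > 9]
20. n12.acc = "nm"  ["nm"]
21. n12.key = -4  [a₀.live * 3 - 88]
22. n12.wid = -9  [a₀.live - 37]
23. n9.mk = true  [D₁.key > -5]
24. n9.acc = "nmz"  [D₁.acc ++ "z"]
25. n9.key = 6  [(if D₁.mk then D₁.key else D₁.wid) + 15]
26. n9.wid = 8  [D₁.key + 12]
27. n0.sig = true  [e.fin == D.key]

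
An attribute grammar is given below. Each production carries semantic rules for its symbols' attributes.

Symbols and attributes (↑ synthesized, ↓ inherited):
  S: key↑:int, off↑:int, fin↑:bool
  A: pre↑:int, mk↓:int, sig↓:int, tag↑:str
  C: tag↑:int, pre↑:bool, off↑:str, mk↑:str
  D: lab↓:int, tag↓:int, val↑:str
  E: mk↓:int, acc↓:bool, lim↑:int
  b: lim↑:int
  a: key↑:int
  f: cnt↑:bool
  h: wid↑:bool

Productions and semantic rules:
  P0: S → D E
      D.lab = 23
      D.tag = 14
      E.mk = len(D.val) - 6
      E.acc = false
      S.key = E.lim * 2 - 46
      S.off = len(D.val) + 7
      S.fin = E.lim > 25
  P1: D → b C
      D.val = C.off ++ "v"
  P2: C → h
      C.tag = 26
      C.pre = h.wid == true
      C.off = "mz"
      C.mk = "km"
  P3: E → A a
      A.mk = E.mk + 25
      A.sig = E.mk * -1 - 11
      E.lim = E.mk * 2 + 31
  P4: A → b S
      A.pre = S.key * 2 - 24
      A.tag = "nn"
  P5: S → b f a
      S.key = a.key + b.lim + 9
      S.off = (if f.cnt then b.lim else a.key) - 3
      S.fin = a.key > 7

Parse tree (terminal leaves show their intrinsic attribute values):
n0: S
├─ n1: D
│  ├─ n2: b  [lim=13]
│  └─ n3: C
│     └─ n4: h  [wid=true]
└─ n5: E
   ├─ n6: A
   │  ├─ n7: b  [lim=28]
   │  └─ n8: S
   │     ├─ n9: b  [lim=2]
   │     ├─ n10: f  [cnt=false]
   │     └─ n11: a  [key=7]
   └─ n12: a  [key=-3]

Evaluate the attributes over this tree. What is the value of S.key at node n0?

4

1. n1.lab = 23  [23]
2. n1.tag = 14  [14]
3. n2.lim = 13  [terminal]
4. n4.wid = true  [terminal]
5. n3.tag = 26  [26]
6. n3.pre = true  [h.wid == true]
7. n3.off = "mz"  ["mz"]
8. n3.mk = "km"  ["km"]
9. n1.val = "mzv"  [C.off ++ "v"]
10. n5.mk = -3  [len(D.val) - 6]
11. n5.acc = false  [false]
12. n6.mk = 22  [E.mk + 25]
13. n6.sig = -8  [E.mk * -1 - 11]
14. n7.lim = 28  [terminal]
15. n9.lim = 2  [terminal]
16. n10.cnt = false  [terminal]
17. n11.key = 7  [terminal]
18. n8.key = 18  [a.key + b.lim + 9]
19. n8.off = 4  [(if f.cnt then b.lim else a.key) - 3]
20. n8.fin = false  [a.key > 7]
21. n6.pre = 12  [S.key * 2 - 24]
22. n6.tag = "nn"  ["nn"]
23. n12.key = -3  [terminal]
24. n5.lim = 25  [E.mk * 2 + 31]
25. n0.key = 4  [E.lim * 2 - 46]
26. n0.off = 10  [len(D.val) + 7]
27. n0.fin = false  [E.lim > 25]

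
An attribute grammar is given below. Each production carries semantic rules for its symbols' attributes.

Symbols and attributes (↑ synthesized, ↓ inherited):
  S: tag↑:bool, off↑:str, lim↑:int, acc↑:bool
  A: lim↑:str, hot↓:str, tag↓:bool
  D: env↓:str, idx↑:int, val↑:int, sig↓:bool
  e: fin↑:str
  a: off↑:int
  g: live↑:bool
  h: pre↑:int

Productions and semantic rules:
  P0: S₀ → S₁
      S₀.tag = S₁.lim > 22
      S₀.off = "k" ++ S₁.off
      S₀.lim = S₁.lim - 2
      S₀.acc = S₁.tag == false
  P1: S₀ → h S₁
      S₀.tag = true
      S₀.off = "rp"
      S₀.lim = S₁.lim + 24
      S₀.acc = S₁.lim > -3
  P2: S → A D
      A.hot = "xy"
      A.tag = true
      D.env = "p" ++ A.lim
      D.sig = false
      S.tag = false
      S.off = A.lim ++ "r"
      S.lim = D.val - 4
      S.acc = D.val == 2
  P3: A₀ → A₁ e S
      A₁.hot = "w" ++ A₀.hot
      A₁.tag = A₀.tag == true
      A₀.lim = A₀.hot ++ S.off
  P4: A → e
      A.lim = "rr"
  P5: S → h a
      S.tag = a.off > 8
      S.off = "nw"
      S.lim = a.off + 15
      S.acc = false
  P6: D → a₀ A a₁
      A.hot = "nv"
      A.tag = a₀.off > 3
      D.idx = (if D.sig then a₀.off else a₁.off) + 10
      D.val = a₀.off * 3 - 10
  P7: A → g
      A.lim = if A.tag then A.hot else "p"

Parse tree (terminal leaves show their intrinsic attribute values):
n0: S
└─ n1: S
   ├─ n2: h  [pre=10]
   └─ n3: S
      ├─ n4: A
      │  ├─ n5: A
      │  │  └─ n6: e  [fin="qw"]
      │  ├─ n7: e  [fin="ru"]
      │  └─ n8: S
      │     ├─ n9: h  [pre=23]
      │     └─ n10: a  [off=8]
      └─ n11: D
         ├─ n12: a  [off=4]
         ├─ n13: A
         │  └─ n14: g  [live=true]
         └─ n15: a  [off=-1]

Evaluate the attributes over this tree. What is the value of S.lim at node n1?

22

1. n2.pre = 10  [terminal]
2. n4.hot = "xy"  ["xy"]
3. n4.tag = true  [true]
4. n5.hot = "wxy"  ["w" ++ A₀.hot]
5. n5.tag = true  [A₀.tag == true]
6. n6.fin = "qw"  [terminal]
7. n5.lim = "rr"  ["rr"]
8. n7.fin = "ru"  [terminal]
9. n9.pre = 23  [terminal]
10. n10.off = 8  [terminal]
11. n8.tag = false  [a.off > 8]
12. n8.off = "nw"  ["nw"]
13. n8.lim = 23  [a.off + 15]
14. n8.acc = false  [false]
15. n4.lim = "xynw"  [A₀.hot ++ S.off]
16. n11.env = "pxynw"  ["p" ++ A.lim]
17. n11.sig = false  [false]
18. n12.off = 4  [terminal]
19. n13.hot = "nv"  ["nv"]
20. n13.tag = true  [a₀.off > 3]
21. n14.live = true  [terminal]
22. n13.lim = "nv"  [if A.tag then A.hot else "p"]
23. n15.off = -1  [terminal]
24. n11.idx = 9  [(if D.sig then a₀.off else a₁.off) + 10]
25. n11.val = 2  [a₀.off * 3 - 10]
26. n3.tag = false  [false]
27. n3.off = "xynwr"  [A.lim ++ "r"]
28. n3.lim = -2  [D.val - 4]
29. n3.acc = true  [D.val == 2]
30. n1.tag = true  [true]
31. n1.off = "rp"  ["rp"]
32. n1.lim = 22  [S₁.lim + 24]
33. n1.acc = true  [S₁.lim > -3]
34. n0.tag = false  [S₁.lim > 22]
35. n0.off = "krp"  ["k" ++ S₁.off]
36. n0.lim = 20  [S₁.lim - 2]
37. n0.acc = false  [S₁.tag == false]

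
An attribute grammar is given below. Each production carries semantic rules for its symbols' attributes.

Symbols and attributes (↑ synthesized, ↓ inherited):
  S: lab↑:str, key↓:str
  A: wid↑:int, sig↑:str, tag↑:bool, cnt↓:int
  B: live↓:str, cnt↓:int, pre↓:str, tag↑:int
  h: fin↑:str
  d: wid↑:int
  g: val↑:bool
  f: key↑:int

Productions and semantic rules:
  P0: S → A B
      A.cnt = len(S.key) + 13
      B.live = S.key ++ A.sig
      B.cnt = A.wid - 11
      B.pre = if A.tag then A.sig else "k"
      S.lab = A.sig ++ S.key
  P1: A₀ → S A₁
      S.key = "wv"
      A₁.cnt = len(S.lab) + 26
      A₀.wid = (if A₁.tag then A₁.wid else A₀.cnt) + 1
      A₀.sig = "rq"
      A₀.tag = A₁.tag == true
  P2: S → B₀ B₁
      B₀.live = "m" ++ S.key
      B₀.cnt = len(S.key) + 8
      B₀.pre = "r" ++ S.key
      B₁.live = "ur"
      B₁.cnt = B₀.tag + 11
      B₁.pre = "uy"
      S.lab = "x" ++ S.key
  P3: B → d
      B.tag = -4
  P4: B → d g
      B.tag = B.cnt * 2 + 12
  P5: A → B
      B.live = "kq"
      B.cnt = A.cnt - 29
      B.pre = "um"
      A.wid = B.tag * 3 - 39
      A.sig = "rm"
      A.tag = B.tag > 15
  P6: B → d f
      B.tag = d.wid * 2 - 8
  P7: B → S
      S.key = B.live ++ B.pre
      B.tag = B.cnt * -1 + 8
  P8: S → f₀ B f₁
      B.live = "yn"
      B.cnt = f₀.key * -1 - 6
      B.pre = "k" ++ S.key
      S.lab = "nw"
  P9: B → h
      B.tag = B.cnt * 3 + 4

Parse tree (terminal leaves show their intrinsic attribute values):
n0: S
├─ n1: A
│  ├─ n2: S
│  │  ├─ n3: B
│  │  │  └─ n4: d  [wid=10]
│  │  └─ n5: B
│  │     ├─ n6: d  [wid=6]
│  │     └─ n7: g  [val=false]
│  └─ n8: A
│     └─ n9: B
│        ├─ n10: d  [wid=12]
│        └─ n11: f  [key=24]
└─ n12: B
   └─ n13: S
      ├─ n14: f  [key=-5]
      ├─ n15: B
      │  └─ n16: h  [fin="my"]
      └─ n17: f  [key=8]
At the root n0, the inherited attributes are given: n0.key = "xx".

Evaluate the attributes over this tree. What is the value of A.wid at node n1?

1. n0.key = "xx"  [given at root]
2. n1.cnt = 15  [len(S.key) + 13]
3. n2.key = "wv"  ["wv"]
4. n3.live = "mwv"  ["m" ++ S.key]
5. n3.cnt = 10  [len(S.key) + 8]
6. n3.pre = "rwv"  ["r" ++ S.key]
7. n4.wid = 10  [terminal]
8. n3.tag = -4  [-4]
9. n5.live = "ur"  ["ur"]
10. n5.cnt = 7  [B₀.tag + 11]
11. n5.pre = "uy"  ["uy"]
12. n6.wid = 6  [terminal]
13. n7.val = false  [terminal]
14. n5.tag = 26  [B.cnt * 2 + 12]
15. n2.lab = "xwv"  ["x" ++ S.key]
16. n8.cnt = 29  [len(S.lab) + 26]
17. n9.live = "kq"  ["kq"]
18. n9.cnt = 0  [A.cnt - 29]
19. n9.pre = "um"  ["um"]
20. n10.wid = 12  [terminal]
21. n11.key = 24  [terminal]
22. n9.tag = 16  [d.wid * 2 - 8]
23. n8.wid = 9  [B.tag * 3 - 39]
24. n8.sig = "rm"  ["rm"]
25. n8.tag = true  [B.tag > 15]
26. n1.wid = 10  [(if A₁.tag then A₁.wid else A₀.cnt) + 1]
27. n1.sig = "rq"  ["rq"]
28. n1.tag = true  [A₁.tag == true]
29. n12.live = "xxrq"  [S.key ++ A.sig]
30. n12.cnt = -1  [A.wid - 11]
31. n12.pre = "rq"  [if A.tag then A.sig else "k"]
32. n13.key = "xxrqrq"  [B.live ++ B.pre]
33. n14.key = -5  [terminal]
34. n15.live = "yn"  ["yn"]
35. n15.cnt = -1  [f₀.key * -1 - 6]
36. n15.pre = "kxxrqrq"  ["k" ++ S.key]
37. n16.fin = "my"  [terminal]
38. n15.tag = 1  [B.cnt * 3 + 4]
39. n17.key = 8  [terminal]
40. n13.lab = "nw"  ["nw"]
41. n12.tag = 9  [B.cnt * -1 + 8]
42. n0.lab = "rqxx"  [A.sig ++ S.key]

10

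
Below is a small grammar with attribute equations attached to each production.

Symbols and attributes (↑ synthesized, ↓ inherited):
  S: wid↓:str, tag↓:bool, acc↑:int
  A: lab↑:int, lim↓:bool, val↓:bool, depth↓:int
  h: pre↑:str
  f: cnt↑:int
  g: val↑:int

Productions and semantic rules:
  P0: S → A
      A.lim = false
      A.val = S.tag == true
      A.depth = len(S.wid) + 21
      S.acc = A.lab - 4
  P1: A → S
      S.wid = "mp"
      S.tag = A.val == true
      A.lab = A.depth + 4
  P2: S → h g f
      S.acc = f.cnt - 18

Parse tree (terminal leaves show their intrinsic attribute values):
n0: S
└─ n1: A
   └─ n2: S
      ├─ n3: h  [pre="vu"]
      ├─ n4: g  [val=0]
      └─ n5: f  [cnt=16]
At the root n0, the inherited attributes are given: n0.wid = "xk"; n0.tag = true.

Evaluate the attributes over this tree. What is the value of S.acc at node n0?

1. n0.wid = "xk"  [given at root]
2. n0.tag = true  [given at root]
3. n1.lim = false  [false]
4. n1.val = true  [S.tag == true]
5. n1.depth = 23  [len(S.wid) + 21]
6. n2.wid = "mp"  ["mp"]
7. n2.tag = true  [A.val == true]
8. n3.pre = "vu"  [terminal]
9. n4.val = 0  [terminal]
10. n5.cnt = 16  [terminal]
11. n2.acc = -2  [f.cnt - 18]
12. n1.lab = 27  [A.depth + 4]
13. n0.acc = 23  [A.lab - 4]

23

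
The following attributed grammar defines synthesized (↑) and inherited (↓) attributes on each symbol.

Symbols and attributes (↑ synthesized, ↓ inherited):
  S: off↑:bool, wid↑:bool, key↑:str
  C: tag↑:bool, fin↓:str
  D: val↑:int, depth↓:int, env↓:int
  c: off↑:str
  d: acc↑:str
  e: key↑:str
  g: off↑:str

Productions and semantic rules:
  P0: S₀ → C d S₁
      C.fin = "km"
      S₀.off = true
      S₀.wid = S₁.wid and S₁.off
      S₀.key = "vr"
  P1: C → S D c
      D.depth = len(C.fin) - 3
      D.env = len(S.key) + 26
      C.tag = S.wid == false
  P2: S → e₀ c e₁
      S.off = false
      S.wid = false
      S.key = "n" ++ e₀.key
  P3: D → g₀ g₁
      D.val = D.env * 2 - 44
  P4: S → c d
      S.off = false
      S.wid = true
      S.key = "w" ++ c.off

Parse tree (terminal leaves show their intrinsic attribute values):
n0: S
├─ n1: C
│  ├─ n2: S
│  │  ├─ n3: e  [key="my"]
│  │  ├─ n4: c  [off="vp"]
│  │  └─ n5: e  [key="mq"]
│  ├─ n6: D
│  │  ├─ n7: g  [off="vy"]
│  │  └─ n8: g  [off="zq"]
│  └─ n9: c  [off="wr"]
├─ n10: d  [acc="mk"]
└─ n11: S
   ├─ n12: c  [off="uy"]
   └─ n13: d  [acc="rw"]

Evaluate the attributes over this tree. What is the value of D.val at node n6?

14

1. n1.fin = "km"  ["km"]
2. n3.key = "my"  [terminal]
3. n4.off = "vp"  [terminal]
4. n5.key = "mq"  [terminal]
5. n2.off = false  [false]
6. n2.wid = false  [false]
7. n2.key = "nmy"  ["n" ++ e₀.key]
8. n6.depth = -1  [len(C.fin) - 3]
9. n6.env = 29  [len(S.key) + 26]
10. n7.off = "vy"  [terminal]
11. n8.off = "zq"  [terminal]
12. n6.val = 14  [D.env * 2 - 44]
13. n9.off = "wr"  [terminal]
14. n1.tag = true  [S.wid == false]
15. n10.acc = "mk"  [terminal]
16. n12.off = "uy"  [terminal]
17. n13.acc = "rw"  [terminal]
18. n11.off = false  [false]
19. n11.wid = true  [true]
20. n11.key = "wuy"  ["w" ++ c.off]
21. n0.off = true  [true]
22. n0.wid = false  [S₁.wid and S₁.off]
23. n0.key = "vr"  ["vr"]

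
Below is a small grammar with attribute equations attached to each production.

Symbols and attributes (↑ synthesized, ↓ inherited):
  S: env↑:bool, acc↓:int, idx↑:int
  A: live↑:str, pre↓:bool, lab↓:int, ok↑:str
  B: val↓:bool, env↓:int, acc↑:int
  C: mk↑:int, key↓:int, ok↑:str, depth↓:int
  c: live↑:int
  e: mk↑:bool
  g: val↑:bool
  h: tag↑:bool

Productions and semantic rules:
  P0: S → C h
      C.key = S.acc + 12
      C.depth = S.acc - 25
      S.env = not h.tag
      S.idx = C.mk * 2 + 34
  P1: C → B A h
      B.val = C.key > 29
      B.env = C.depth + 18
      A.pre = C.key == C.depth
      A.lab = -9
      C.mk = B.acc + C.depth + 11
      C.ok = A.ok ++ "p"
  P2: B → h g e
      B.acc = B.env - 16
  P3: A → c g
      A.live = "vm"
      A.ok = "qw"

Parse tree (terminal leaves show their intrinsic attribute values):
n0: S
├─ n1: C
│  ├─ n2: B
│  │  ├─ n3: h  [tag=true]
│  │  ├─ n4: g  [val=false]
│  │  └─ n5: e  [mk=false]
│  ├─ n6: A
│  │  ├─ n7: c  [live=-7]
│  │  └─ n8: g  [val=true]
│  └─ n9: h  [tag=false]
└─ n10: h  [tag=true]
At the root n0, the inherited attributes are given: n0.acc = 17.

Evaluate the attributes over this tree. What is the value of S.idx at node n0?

1. n0.acc = 17  [given at root]
2. n1.key = 29  [S.acc + 12]
3. n1.depth = -8  [S.acc - 25]
4. n2.val = false  [C.key > 29]
5. n2.env = 10  [C.depth + 18]
6. n3.tag = true  [terminal]
7. n4.val = false  [terminal]
8. n5.mk = false  [terminal]
9. n2.acc = -6  [B.env - 16]
10. n6.pre = false  [C.key == C.depth]
11. n6.lab = -9  [-9]
12. n7.live = -7  [terminal]
13. n8.val = true  [terminal]
14. n6.live = "vm"  ["vm"]
15. n6.ok = "qw"  ["qw"]
16. n9.tag = false  [terminal]
17. n1.mk = -3  [B.acc + C.depth + 11]
18. n1.ok = "qwp"  [A.ok ++ "p"]
19. n10.tag = true  [terminal]
20. n0.env = false  [not h.tag]
21. n0.idx = 28  [C.mk * 2 + 34]

28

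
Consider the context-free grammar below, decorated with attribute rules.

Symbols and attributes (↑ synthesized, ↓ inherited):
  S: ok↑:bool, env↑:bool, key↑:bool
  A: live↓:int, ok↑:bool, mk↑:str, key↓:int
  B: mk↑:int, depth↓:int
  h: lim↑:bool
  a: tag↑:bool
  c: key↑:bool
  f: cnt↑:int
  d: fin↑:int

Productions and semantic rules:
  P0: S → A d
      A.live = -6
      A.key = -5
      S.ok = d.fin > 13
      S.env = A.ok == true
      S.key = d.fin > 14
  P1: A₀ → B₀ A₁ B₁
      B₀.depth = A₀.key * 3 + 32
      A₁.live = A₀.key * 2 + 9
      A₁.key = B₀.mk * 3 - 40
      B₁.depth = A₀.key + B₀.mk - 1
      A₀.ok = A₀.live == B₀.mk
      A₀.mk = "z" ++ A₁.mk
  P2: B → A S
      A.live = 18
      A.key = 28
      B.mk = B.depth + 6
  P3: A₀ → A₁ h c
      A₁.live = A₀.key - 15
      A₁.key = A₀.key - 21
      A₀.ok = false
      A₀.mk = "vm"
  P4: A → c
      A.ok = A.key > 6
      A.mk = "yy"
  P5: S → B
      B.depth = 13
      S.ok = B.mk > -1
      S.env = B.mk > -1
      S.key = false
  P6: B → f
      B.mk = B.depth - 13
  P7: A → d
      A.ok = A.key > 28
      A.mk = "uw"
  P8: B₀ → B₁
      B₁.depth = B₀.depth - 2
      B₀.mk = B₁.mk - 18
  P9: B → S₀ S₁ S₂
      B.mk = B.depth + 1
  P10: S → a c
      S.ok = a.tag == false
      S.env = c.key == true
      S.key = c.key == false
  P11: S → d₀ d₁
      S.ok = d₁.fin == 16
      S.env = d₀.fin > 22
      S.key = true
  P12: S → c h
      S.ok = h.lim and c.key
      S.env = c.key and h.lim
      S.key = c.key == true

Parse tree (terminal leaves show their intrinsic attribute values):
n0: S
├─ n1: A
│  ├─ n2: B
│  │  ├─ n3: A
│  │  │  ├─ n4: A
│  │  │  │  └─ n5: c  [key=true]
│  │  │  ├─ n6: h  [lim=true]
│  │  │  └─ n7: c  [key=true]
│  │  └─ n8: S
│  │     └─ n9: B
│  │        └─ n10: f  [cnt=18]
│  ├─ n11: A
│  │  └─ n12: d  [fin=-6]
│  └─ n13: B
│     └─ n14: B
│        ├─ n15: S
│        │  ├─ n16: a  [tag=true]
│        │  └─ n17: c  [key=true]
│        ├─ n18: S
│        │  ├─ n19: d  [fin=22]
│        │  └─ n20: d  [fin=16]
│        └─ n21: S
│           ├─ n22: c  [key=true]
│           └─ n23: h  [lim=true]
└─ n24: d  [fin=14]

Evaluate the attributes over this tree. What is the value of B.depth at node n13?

17

1. n1.live = -6  [-6]
2. n1.key = -5  [-5]
3. n2.depth = 17  [A₀.key * 3 + 32]
4. n3.live = 18  [18]
5. n3.key = 28  [28]
6. n4.live = 13  [A₀.key - 15]
7. n4.key = 7  [A₀.key - 21]
8. n5.key = true  [terminal]
9. n4.ok = true  [A.key > 6]
10. n4.mk = "yy"  ["yy"]
11. n6.lim = true  [terminal]
12. n7.key = true  [terminal]
13. n3.ok = false  [false]
14. n3.mk = "vm"  ["vm"]
15. n9.depth = 13  [13]
16. n10.cnt = 18  [terminal]
17. n9.mk = 0  [B.depth - 13]
18. n8.ok = true  [B.mk > -1]
19. n8.env = true  [B.mk > -1]
20. n8.key = false  [false]
21. n2.mk = 23  [B.depth + 6]
22. n11.live = -1  [A₀.key * 2 + 9]
23. n11.key = 29  [B₀.mk * 3 - 40]
24. n12.fin = -6  [terminal]
25. n11.ok = true  [A.key > 28]
26. n11.mk = "uw"  ["uw"]
27. n13.depth = 17  [A₀.key + B₀.mk - 1]
28. n14.depth = 15  [B₀.depth - 2]
29. n16.tag = true  [terminal]
30. n17.key = true  [terminal]
31. n15.ok = false  [a.tag == false]
32. n15.env = true  [c.key == true]
33. n15.key = false  [c.key == false]
34. n19.fin = 22  [terminal]
35. n20.fin = 16  [terminal]
36. n18.ok = true  [d₁.fin == 16]
37. n18.env = false  [d₀.fin > 22]
38. n18.key = true  [true]
39. n22.key = true  [terminal]
40. n23.lim = true  [terminal]
41. n21.ok = true  [h.lim and c.key]
42. n21.env = true  [c.key and h.lim]
43. n21.key = true  [c.key == true]
44. n14.mk = 16  [B.depth + 1]
45. n13.mk = -2  [B₁.mk - 18]
46. n1.ok = false  [A₀.live == B₀.mk]
47. n1.mk = "zuw"  ["z" ++ A₁.mk]
48. n24.fin = 14  [terminal]
49. n0.ok = true  [d.fin > 13]
50. n0.env = false  [A.ok == true]
51. n0.key = false  [d.fin > 14]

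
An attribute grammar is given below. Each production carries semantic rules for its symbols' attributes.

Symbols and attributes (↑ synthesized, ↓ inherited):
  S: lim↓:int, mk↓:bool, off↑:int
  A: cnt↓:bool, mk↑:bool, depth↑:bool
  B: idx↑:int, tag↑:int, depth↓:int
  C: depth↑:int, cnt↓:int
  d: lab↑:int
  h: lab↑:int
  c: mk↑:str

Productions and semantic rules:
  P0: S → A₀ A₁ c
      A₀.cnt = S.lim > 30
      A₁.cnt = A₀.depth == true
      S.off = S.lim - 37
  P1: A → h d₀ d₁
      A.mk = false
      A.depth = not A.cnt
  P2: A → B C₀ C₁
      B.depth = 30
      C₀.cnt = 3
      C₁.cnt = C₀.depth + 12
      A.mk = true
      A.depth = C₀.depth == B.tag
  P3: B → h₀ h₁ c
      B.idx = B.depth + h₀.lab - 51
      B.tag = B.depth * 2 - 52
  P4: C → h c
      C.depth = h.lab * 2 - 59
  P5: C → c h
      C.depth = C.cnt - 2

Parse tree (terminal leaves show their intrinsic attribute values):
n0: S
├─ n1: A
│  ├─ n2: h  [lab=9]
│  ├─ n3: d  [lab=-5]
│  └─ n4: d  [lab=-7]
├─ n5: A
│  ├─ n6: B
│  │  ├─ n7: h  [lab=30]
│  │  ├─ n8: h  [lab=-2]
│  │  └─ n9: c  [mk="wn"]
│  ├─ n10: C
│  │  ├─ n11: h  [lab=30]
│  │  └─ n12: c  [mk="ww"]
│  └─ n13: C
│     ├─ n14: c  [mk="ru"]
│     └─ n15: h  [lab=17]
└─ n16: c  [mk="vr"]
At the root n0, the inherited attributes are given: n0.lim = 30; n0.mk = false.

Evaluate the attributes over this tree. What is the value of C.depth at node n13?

1. n0.lim = 30  [given at root]
2. n0.mk = false  [given at root]
3. n1.cnt = false  [S.lim > 30]
4. n2.lab = 9  [terminal]
5. n3.lab = -5  [terminal]
6. n4.lab = -7  [terminal]
7. n1.mk = false  [false]
8. n1.depth = true  [not A.cnt]
9. n5.cnt = true  [A₀.depth == true]
10. n6.depth = 30  [30]
11. n7.lab = 30  [terminal]
12. n8.lab = -2  [terminal]
13. n9.mk = "wn"  [terminal]
14. n6.idx = 9  [B.depth + h₀.lab - 51]
15. n6.tag = 8  [B.depth * 2 - 52]
16. n10.cnt = 3  [3]
17. n11.lab = 30  [terminal]
18. n12.mk = "ww"  [terminal]
19. n10.depth = 1  [h.lab * 2 - 59]
20. n13.cnt = 13  [C₀.depth + 12]
21. n14.mk = "ru"  [terminal]
22. n15.lab = 17  [terminal]
23. n13.depth = 11  [C.cnt - 2]
24. n5.mk = true  [true]
25. n5.depth = false  [C₀.depth == B.tag]
26. n16.mk = "vr"  [terminal]
27. n0.off = -7  [S.lim - 37]

11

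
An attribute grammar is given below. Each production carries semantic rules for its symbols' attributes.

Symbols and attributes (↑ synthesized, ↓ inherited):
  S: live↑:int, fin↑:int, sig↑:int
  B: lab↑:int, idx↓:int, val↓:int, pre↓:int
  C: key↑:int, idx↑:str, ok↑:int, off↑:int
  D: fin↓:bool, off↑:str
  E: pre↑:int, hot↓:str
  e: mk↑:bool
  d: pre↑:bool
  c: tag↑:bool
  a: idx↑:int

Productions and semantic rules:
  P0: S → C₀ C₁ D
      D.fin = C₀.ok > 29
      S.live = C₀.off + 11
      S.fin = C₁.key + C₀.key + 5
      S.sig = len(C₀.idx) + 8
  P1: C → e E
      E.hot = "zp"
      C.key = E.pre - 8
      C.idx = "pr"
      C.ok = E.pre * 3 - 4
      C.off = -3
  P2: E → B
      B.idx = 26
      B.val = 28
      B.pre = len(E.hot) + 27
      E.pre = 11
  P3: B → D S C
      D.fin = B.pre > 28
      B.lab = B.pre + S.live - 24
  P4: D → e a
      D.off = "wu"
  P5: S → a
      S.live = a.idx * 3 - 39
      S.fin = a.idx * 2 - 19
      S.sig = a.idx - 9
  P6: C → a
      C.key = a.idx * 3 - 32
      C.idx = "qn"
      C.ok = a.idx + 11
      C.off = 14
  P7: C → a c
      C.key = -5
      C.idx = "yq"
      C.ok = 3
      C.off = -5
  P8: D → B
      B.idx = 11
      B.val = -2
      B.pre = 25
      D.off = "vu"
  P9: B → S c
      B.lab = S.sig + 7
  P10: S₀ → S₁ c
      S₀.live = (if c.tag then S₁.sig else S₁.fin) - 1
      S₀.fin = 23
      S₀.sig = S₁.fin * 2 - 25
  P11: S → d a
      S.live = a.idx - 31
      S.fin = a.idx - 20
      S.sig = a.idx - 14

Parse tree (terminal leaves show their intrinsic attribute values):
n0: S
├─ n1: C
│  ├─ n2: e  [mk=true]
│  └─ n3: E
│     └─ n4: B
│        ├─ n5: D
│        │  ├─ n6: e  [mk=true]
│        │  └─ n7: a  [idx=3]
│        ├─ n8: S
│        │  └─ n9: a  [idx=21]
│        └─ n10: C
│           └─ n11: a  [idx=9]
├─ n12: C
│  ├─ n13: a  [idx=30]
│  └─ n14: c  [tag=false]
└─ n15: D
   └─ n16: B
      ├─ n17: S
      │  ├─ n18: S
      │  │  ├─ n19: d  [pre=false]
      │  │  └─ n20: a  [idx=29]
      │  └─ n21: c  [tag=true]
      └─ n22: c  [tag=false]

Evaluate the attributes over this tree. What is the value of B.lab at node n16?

0

1. n2.mk = true  [terminal]
2. n3.hot = "zp"  ["zp"]
3. n4.idx = 26  [26]
4. n4.val = 28  [28]
5. n4.pre = 29  [len(E.hot) + 27]
6. n5.fin = true  [B.pre > 28]
7. n6.mk = true  [terminal]
8. n7.idx = 3  [terminal]
9. n5.off = "wu"  ["wu"]
10. n9.idx = 21  [terminal]
11. n8.live = 24  [a.idx * 3 - 39]
12. n8.fin = 23  [a.idx * 2 - 19]
13. n8.sig = 12  [a.idx - 9]
14. n11.idx = 9  [terminal]
15. n10.key = -5  [a.idx * 3 - 32]
16. n10.idx = "qn"  ["qn"]
17. n10.ok = 20  [a.idx + 11]
18. n10.off = 14  [14]
19. n4.lab = 29  [B.pre + S.live - 24]
20. n3.pre = 11  [11]
21. n1.key = 3  [E.pre - 8]
22. n1.idx = "pr"  ["pr"]
23. n1.ok = 29  [E.pre * 3 - 4]
24. n1.off = -3  [-3]
25. n13.idx = 30  [terminal]
26. n14.tag = false  [terminal]
27. n12.key = -5  [-5]
28. n12.idx = "yq"  ["yq"]
29. n12.ok = 3  [3]
30. n12.off = -5  [-5]
31. n15.fin = false  [C₀.ok > 29]
32. n16.idx = 11  [11]
33. n16.val = -2  [-2]
34. n16.pre = 25  [25]
35. n19.pre = false  [terminal]
36. n20.idx = 29  [terminal]
37. n18.live = -2  [a.idx - 31]
38. n18.fin = 9  [a.idx - 20]
39. n18.sig = 15  [a.idx - 14]
40. n21.tag = true  [terminal]
41. n17.live = 14  [(if c.tag then S₁.sig else S₁.fin) - 1]
42. n17.fin = 23  [23]
43. n17.sig = -7  [S₁.fin * 2 - 25]
44. n22.tag = false  [terminal]
45. n16.lab = 0  [S.sig + 7]
46. n15.off = "vu"  ["vu"]
47. n0.live = 8  [C₀.off + 11]
48. n0.fin = 3  [C₁.key + C₀.key + 5]
49. n0.sig = 10  [len(C₀.idx) + 8]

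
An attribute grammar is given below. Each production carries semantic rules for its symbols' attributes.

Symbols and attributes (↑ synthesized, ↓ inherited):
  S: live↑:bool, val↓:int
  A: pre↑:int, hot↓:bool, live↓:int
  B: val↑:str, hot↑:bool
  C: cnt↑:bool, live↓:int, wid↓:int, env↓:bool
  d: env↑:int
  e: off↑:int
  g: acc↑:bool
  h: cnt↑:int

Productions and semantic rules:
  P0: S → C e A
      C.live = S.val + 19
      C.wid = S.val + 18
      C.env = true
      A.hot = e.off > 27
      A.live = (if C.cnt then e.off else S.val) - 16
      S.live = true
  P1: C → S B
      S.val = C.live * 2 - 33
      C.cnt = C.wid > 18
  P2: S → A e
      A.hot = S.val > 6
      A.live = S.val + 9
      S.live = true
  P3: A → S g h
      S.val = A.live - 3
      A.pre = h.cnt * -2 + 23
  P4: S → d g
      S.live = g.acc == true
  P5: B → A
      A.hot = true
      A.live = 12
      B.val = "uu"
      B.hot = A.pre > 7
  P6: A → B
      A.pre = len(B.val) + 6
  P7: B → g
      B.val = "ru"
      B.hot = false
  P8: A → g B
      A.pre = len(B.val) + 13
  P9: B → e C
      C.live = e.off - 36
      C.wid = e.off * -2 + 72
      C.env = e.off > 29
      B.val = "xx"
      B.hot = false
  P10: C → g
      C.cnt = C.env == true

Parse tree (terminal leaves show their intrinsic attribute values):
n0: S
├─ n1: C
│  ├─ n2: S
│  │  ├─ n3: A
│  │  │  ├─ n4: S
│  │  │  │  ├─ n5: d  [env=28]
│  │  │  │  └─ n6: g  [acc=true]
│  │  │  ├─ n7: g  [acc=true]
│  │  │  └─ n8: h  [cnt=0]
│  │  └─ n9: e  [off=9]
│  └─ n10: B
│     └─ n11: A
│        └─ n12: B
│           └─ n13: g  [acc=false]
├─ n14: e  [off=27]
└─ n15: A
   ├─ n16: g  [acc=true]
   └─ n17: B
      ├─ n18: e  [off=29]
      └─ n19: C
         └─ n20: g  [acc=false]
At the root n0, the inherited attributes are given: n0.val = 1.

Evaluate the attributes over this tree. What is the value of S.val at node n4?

13

1. n0.val = 1  [given at root]
2. n1.live = 20  [S.val + 19]
3. n1.wid = 19  [S.val + 18]
4. n1.env = true  [true]
5. n2.val = 7  [C.live * 2 - 33]
6. n3.hot = true  [S.val > 6]
7. n3.live = 16  [S.val + 9]
8. n4.val = 13  [A.live - 3]
9. n5.env = 28  [terminal]
10. n6.acc = true  [terminal]
11. n4.live = true  [g.acc == true]
12. n7.acc = true  [terminal]
13. n8.cnt = 0  [terminal]
14. n3.pre = 23  [h.cnt * -2 + 23]
15. n9.off = 9  [terminal]
16. n2.live = true  [true]
17. n11.hot = true  [true]
18. n11.live = 12  [12]
19. n13.acc = false  [terminal]
20. n12.val = "ru"  ["ru"]
21. n12.hot = false  [false]
22. n11.pre = 8  [len(B.val) + 6]
23. n10.val = "uu"  ["uu"]
24. n10.hot = true  [A.pre > 7]
25. n1.cnt = true  [C.wid > 18]
26. n14.off = 27  [terminal]
27. n15.hot = false  [e.off > 27]
28. n15.live = 11  [(if C.cnt then e.off else S.val) - 16]
29. n16.acc = true  [terminal]
30. n18.off = 29  [terminal]
31. n19.live = -7  [e.off - 36]
32. n19.wid = 14  [e.off * -2 + 72]
33. n19.env = false  [e.off > 29]
34. n20.acc = false  [terminal]
35. n19.cnt = false  [C.env == true]
36. n17.val = "xx"  ["xx"]
37. n17.hot = false  [false]
38. n15.pre = 15  [len(B.val) + 13]
39. n0.live = true  [true]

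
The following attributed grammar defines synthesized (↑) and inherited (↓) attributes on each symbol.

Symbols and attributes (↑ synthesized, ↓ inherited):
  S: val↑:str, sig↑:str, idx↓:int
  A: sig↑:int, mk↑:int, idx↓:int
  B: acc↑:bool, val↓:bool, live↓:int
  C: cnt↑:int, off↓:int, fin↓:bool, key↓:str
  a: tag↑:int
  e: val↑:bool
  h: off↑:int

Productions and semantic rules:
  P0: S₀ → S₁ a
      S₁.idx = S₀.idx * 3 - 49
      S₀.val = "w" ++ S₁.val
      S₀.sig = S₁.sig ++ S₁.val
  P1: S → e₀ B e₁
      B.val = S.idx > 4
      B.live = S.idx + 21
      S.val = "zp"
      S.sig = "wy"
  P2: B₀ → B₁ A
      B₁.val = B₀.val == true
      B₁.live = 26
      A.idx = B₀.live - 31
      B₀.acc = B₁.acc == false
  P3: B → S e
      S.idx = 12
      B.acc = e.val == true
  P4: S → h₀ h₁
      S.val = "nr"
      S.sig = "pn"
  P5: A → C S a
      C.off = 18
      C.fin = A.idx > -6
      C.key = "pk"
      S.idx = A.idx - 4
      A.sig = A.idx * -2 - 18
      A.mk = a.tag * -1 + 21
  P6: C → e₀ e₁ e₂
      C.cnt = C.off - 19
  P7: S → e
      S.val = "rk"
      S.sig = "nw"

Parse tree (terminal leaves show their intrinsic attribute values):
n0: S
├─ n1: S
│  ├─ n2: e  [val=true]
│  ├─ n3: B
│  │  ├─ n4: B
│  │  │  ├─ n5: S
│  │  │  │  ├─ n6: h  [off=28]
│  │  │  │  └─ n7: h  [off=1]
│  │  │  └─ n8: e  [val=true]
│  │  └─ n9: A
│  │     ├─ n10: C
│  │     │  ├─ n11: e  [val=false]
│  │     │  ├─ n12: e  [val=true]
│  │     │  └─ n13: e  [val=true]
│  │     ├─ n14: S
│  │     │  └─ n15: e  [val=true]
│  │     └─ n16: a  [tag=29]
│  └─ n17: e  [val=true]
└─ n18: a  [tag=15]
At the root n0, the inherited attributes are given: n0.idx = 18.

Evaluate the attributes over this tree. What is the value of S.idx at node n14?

1. n0.idx = 18  [given at root]
2. n1.idx = 5  [S₀.idx * 3 - 49]
3. n2.val = true  [terminal]
4. n3.val = true  [S.idx > 4]
5. n3.live = 26  [S.idx + 21]
6. n4.val = true  [B₀.val == true]
7. n4.live = 26  [26]
8. n5.idx = 12  [12]
9. n6.off = 28  [terminal]
10. n7.off = 1  [terminal]
11. n5.val = "nr"  ["nr"]
12. n5.sig = "pn"  ["pn"]
13. n8.val = true  [terminal]
14. n4.acc = true  [e.val == true]
15. n9.idx = -5  [B₀.live - 31]
16. n10.off = 18  [18]
17. n10.fin = true  [A.idx > -6]
18. n10.key = "pk"  ["pk"]
19. n11.val = false  [terminal]
20. n12.val = true  [terminal]
21. n13.val = true  [terminal]
22. n10.cnt = -1  [C.off - 19]
23. n14.idx = -9  [A.idx - 4]
24. n15.val = true  [terminal]
25. n14.val = "rk"  ["rk"]
26. n14.sig = "nw"  ["nw"]
27. n16.tag = 29  [terminal]
28. n9.sig = -8  [A.idx * -2 - 18]
29. n9.mk = -8  [a.tag * -1 + 21]
30. n3.acc = false  [B₁.acc == false]
31. n17.val = true  [terminal]
32. n1.val = "zp"  ["zp"]
33. n1.sig = "wy"  ["wy"]
34. n18.tag = 15  [terminal]
35. n0.val = "wzp"  ["w" ++ S₁.val]
36. n0.sig = "wyzp"  [S₁.sig ++ S₁.val]

-9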